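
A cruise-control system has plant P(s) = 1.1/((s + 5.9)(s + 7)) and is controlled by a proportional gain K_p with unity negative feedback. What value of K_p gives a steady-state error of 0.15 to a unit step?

For a type-0 loop with proportional control, e_ss = 1/(1 + K_p·P(0)).
P(0) = 0.02663. Require 1/(1 + K_p·0.02663) = 0.15, so 1 + 0.02663·K_p = 6.667.
K_p = (6.667 − 1)/0.02663 = 213.

K_p = 213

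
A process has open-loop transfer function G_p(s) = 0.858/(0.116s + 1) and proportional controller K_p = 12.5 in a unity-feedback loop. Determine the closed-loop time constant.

τ = 0.00989 s

Closed loop: T(s) = K_p·G_p/(1+K_p·G_p) = 10.72/(0.116s + 1 + 10.72), with pole at s = −(1 + 10.72)/0.116 = −101.1.
Closed-loop time constant τ = 1/101.1 = 0.00989 s.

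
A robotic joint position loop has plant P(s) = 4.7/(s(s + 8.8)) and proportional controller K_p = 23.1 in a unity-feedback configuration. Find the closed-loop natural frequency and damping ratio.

ω_n = 10.4 rad/s, ζ = 0.422

The closed-loop denominator is s(s+8.8) + 23.1·4.7 = s² + 8.8s + 108.6.
Matching s² + 2ζω_n s + ω_n²: ω_n = √108.6 = 10.42 rad/s and 2ζω_n = 8.8, so ζ = 8.8/(2·10.42) = 0.422.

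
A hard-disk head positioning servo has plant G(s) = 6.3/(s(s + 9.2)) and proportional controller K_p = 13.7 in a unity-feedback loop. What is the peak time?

The closed-loop denominator s² + 9.2s + 86.31 gives ω_n = √86.31 = 9.29 and ζ = 9.2/(2ω_n) = 0.4951.
Damped frequency ω_d = ω_n√(1−ζ²) = 8.072 rad/s, so peak time T_p = π/ω_d = 0.389 s.

T_p = 0.389 s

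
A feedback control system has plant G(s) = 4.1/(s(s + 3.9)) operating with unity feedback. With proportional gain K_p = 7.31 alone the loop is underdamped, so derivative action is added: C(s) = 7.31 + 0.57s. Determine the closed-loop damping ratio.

Forward path: (7.31 + 0.57s)·4.1/(s(s+3.9)). The closed-loop characteristic equation is s² + (3.9 + 4.1·0.57)s + 4.1·7.31 = 0.
That is s² + 6.237s + 29.97 = 0, so ω_n = 5.475 rad/s and ζ = 6.237/(2·5.475) = 0.5696.

ζ = 0.57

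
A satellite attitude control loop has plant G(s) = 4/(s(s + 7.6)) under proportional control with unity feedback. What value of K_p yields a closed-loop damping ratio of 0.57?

Closed-loop characteristic equation: s² + 7.6s + K_p·4 = 0.
So ω_n = √(4K_p) and 2ζω_n = 7.6, giving ζ = 7.6/(2√(4K_p)).
Setting ζ = 0.57: √(4K_p) = 7.6/(2·0.57) = 6.667, so K_p = 44.44/4 = 11.1.

K_p = 11.1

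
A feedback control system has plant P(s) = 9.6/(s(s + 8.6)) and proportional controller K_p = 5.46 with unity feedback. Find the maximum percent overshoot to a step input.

The closed-loop denominator s² + 8.6s + 52.42 gives ω_n = √52.42 = 7.24 and ζ = 8.6/(2ω_n) = 0.5939.
%OS = 100·exp(−πζ/√(1−ζ²)) = 100·exp(−π·0.5939/√0.6472) = 9.83%.

9.83%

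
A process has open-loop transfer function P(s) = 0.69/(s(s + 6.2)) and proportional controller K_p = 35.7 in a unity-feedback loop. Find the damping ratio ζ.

1 + K_p·P(s) = 0 gives s² + 6.2s + 24.63 = 0.
Matching s² + 2ζω_n s + ω_n²: ω_n = √24.63 = 4.963 rad/s and 2ζω_n = 6.2, so ζ = 6.2/(2·4.963) = 0.625.

ζ = 0.625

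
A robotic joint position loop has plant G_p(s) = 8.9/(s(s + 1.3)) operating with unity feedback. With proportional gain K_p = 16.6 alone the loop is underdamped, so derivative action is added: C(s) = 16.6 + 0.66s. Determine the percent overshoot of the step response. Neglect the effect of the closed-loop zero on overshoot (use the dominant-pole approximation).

37.9%

Forward path: (16.6 + 0.66s)·8.9/(s(s+1.3)). The closed-loop characteristic equation is s² + (1.3 + 8.9·0.66)s + 8.9·16.6 = 0.
That is s² + 7.174s + 147.7 = 0, so ω_n = 12.15 rad/s and ζ = 7.174/(2·12.15) = 0.2951.
%OS = 100·exp(−πζ/√(1−ζ²)) = 37.9%.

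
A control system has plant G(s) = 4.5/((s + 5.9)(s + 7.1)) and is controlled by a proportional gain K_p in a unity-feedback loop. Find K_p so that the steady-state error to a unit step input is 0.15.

K_p = 52.8

For a type-0 loop with proportional control, e_ss = 1/(1 + K_p·G(0)).
G(0) = 0.1074. Require 1/(1 + K_p·0.1074) = 0.15, so 1 + 0.1074·K_p = 6.667.
K_p = (6.667 − 1)/0.1074 = 52.8.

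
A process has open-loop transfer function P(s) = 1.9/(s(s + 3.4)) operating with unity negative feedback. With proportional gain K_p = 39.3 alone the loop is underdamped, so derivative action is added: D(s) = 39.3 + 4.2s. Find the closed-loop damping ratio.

ζ = 0.658

Forward path: (39.3 + 4.2s)·1.9/(s(s+3.4)). The closed-loop characteristic equation is s² + (3.4 + 1.9·4.2)s + 1.9·39.3 = 0.
That is s² + 11.38s + 74.67 = 0, so ω_n = 8.641 rad/s and ζ = 11.38/(2·8.641) = 0.6585.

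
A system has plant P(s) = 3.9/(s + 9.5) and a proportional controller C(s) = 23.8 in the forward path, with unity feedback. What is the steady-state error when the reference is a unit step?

0.0928

The loop is type 0. Static position error constant K_pos = C(0)·P(0) = 23.8·0.4105 = 9.771.
Steady-state error to a unit step: e_ss = 1/(1+K_pos) = 1/10.77 = 0.0928.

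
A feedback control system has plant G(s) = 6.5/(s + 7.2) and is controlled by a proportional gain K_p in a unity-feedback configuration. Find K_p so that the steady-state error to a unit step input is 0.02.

For a type-0 loop with proportional control, e_ss = 1/(1 + K_p·G(0)).
G(0) = 0.9028. Require 1/(1 + K_p·0.9028) = 0.02, so 1 + 0.9028·K_p = 50.
K_p = (50 − 1)/0.9028 = 54.3.

K_p = 54.3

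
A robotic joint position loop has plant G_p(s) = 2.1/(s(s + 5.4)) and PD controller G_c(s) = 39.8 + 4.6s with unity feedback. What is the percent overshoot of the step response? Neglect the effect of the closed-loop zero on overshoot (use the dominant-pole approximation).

1.04%

Forward path: (39.8 + 4.6s)·2.1/(s(s+5.4)). The closed-loop characteristic equation is s² + (5.4 + 2.1·4.6)s + 2.1·39.8 = 0.
That is s² + 15.06s + 83.58 = 0, so ω_n = 9.142 rad/s and ζ = 15.06/(2·9.142) = 0.8237.
%OS = 100·exp(−πζ/√(1−ζ²)) = 1.04%.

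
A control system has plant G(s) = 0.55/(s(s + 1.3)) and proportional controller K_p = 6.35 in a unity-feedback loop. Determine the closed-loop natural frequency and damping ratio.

With unity feedback the closed-loop characteristic equation is s² + 1.3s + 6.35·0.55 = s² + 1.3s + 3.493 = 0.
Matching s² + 2ζω_n s + ω_n²: ω_n = √3.493 = 1.869 rad/s and 2ζω_n = 1.3, so ζ = 1.3/(2·1.869) = 0.348.

ω_n = 1.87 rad/s, ζ = 0.348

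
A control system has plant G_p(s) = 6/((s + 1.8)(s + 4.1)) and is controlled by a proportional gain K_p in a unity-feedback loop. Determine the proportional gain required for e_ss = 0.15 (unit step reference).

K_p = 6.97

For a type-0 loop with proportional control, e_ss = 1/(1 + K_p·G_p(0)).
G_p(0) = 0.813. Require 1/(1 + K_p·0.813) = 0.15, so 1 + 0.813·K_p = 6.667.
K_p = (6.667 − 1)/0.813 = 6.97.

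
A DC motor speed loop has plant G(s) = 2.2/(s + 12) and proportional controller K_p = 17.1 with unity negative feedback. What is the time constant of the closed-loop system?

Closed-loop transfer function: T(s) = K_p·G(s)/(1 + K_p·G(s)) = 37.62/(s + 12 + 37.62) = 37.62/(s + 49.62).
Time constant τ = 1/49.62 = 0.0202 s.

τ = 0.0202 s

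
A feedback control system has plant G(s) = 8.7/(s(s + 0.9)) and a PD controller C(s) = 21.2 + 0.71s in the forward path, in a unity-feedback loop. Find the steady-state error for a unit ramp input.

The loop has one pole at the origin (type 1). Velocity error constant K_v = lim_{s→0} s·C(s)G(s) = 21.2·8.7/0.9 = 204.9.
Steady-state error to a unit ramp: e_ss = 1/K_v = 0.00488.

0.00488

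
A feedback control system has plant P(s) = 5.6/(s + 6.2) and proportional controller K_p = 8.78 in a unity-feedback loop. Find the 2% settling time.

T_s ≈ 0.0722 s

Closed-loop transfer function: T(s) = K_p·P(s)/(1 + K_p·P(s)) = 49.17/(s + 6.2 + 49.17) = 49.17/(s + 55.37).
Time constant τ = 1/55.37 = 0.01806 s, so the 2% settling time is about 4τ = 0.0722 s.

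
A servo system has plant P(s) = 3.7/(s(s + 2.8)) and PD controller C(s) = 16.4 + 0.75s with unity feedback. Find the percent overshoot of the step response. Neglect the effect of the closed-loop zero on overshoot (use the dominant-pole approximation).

30%

Forward path: (16.4 + 0.75s)·3.7/(s(s+2.8)). The closed-loop characteristic equation is s² + (2.8 + 3.7·0.75)s + 3.7·16.4 = 0.
That is s² + 5.575s + 60.68 = 0, so ω_n = 7.79 rad/s and ζ = 5.575/(2·7.79) = 0.3578.
%OS = 100·exp(−πζ/√(1−ζ²)) = 30%.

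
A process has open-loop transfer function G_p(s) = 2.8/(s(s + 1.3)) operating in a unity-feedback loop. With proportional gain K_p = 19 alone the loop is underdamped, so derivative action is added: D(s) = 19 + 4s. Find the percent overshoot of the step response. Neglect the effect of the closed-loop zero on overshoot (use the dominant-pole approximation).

0.54%

Forward path: (19 + 4s)·2.8/(s(s+1.3)). The closed-loop characteristic equation is s² + (1.3 + 2.8·4)s + 2.8·19 = 0.
That is s² + 12.5s + 53.2 = 0, so ω_n = 7.294 rad/s and ζ = 12.5/(2·7.294) = 0.8569.
%OS = 100·exp(−πζ/√(1−ζ²)) = 0.54%.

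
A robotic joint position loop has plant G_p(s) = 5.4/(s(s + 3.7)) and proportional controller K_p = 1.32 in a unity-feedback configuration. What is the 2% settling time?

Closed-loop characteristic equation: s² + 3.7s + 7.128 = 0, so ω_n = 2.67 rad/s and ζ = 3.7/(2·2.67) = 0.6929.
2% settling time T_s ≈ 4/(ζω_n) = 4/1.85 = 2.16 s.

T_s ≈ 2.16 s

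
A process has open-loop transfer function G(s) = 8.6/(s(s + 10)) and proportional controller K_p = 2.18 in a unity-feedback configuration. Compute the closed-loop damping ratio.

ζ = 1.15

The closed-loop denominator is s(s+10) + 2.18·8.6 = s² + 10s + 18.75.
Matching s² + 2ζω_n s + ω_n²: ω_n = √18.75 = 4.33 rad/s and 2ζω_n = 10, so ζ = 10/(2·4.33) = 1.15.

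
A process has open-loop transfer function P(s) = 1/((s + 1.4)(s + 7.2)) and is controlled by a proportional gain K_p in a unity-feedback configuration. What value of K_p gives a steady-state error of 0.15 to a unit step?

The loop is type 0, so e_ss(step) = 1/(1 + K_pos) with K_pos = K_p·P(0).
P(0) = 0.09921. Require 1/(1 + K_p·0.09921) = 0.15, so 1 + 0.09921·K_p = 6.667.
K_p = (6.667 − 1)/0.09921 = 57.1.

K_p = 57.1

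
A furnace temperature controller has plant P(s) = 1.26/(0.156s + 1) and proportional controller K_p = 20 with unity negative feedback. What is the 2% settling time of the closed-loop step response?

T_s ≈ 0.0238 s

Closed loop: T(s) = K_p·P/(1+K_p·P) = 25.2/(0.156s + 1 + 25.2), with pole at s = −(1 + 25.2)/0.156 = −167.9.
τ = 1/167.9 = 0.005954 s, so 2% settling time ≈ 4τ = 0.0238 s.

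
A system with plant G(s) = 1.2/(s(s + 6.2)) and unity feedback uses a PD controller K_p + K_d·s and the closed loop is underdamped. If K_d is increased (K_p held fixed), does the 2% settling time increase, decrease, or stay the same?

decrease

Characteristic equation s² + (6.2 + 1.2K_d)s + 1.2K_p = 0: raising K_d increases ζω_n = (6.2+1.2K_d)/2 while the loop stays underdamped, so T_s ≈ 4/(ζω_n) decreases.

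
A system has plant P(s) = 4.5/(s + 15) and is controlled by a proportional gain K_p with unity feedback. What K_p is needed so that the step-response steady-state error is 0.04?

The loop is type 0, so e_ss(step) = 1/(1 + K_pos) with K_pos = K_p·P(0).
P(0) = 0.3. Require 1/(1 + K_p·0.3) = 0.04, so 1 + 0.3·K_p = 25.
K_p = (25 − 1)/0.3 = 80.

K_p = 80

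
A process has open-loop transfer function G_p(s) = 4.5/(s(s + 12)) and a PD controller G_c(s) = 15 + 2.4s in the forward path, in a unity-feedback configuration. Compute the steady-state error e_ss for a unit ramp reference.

The loop has one pole at the origin (type 1). Velocity error constant K_v = lim_{s→0} s·G_c(s)G_p(s) = 15·4.5/12 = 5.625.
Steady-state error to a unit ramp: e_ss = 1/K_v = 0.178.

0.178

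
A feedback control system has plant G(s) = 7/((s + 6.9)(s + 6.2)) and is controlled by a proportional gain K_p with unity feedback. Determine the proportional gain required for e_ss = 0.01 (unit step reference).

K_p = 605

Steady-state error for a unit step on this type-0 loop is 1/(1 + K_p·G(0)).
G(0) = 0.1636. Require 1/(1 + K_p·0.1636) = 0.01, so 1 + 0.1636·K_p = 100.
K_p = (100 − 1)/0.1636 = 605.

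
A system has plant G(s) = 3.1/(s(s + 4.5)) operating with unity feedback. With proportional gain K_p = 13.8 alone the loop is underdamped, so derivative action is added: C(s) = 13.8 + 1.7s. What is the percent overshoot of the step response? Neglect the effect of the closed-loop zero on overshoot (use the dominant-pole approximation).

2.93%

Forward path: (13.8 + 1.7s)·3.1/(s(s+4.5)). The closed-loop characteristic equation is s² + (4.5 + 3.1·1.7)s + 3.1·13.8 = 0.
That is s² + 9.77s + 42.78 = 0, so ω_n = 6.541 rad/s and ζ = 9.77/(2·6.541) = 0.7469.
%OS = 100·exp(−πζ/√(1−ζ²)) = 2.93%.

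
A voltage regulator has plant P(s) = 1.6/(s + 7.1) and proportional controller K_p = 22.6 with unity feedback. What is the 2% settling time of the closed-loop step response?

Closed-loop transfer function: T(s) = K_p·P(s)/(1 + K_p·P(s)) = 36.16/(s + 7.1 + 36.16) = 36.16/(s + 43.26).
Time constant τ = 1/43.26 = 0.02312 s, so the 2% settling time is about 4τ = 0.0925 s.

T_s ≈ 0.0925 s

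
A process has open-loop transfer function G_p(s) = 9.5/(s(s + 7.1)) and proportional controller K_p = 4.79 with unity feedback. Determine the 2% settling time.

T_s ≈ 1.13 s

From 1 + K_pG_p(s) = 0: s² + 7.1s + 45.51 = 0 ⇒ ω_n = 6.746, ζ = 0.5263.
2% settling time T_s ≈ 4/(ζω_n) = 4/3.55 = 1.13 s.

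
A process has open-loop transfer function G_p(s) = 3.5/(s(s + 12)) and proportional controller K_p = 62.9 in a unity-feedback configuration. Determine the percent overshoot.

From 1 + K_pG_p(s) = 0: s² + 12s + 220.2 = 0 ⇒ ω_n = 14.84, ζ = 0.4044.
%OS = 100·exp(−πζ/√(1−ζ²)) = 100·exp(−π·0.4044/√0.8365) = 24.9%.

24.9%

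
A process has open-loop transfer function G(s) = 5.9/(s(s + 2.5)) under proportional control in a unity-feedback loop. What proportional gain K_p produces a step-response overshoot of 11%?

From %OS = 100·exp(−πζ/√(1−ζ²)) = 11%, ζ = −ln(0.11)/√(π²+ln²(0.11)) = 0.5749.
Characteristic equation s² + 2.5s + 5.9K_p = 0 gives ζ = 2.5/(2√(5.9K_p)).
Setting ζ = 0.5749: √(5.9K_p) = 2.5/(2·0.5749) = 2.174, so K_p = 4.728/5.9 = 0.801.

K_p = 0.801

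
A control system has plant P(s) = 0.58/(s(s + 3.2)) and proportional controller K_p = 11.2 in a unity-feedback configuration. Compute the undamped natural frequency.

1 + K_p·P(s) = 0 gives s² + 3.2s + 6.496 = 0.
So ω_n² = 6.496 ⇒ ω_n = 2.549 rad/s, and ζ = 3.2/(2ω_n) = 0.628.

ω_n = 2.55 rad/s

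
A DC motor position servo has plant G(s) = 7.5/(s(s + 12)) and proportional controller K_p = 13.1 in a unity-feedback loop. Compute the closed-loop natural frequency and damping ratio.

ω_n = 9.91 rad/s, ζ = 0.605

1 + K_p·G(s) = 0 gives s² + 12s + 98.25 = 0.
So ω_n² = 98.25 ⇒ ω_n = 9.912 rad/s, and ζ = 12/(2ω_n) = 0.605.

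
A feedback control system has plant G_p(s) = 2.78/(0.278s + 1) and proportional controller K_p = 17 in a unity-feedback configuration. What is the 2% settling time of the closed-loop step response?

T_s ≈ 0.023 s

Closed loop: T(s) = K_p·G_p/(1+K_p·G_p) = 47.26/(0.278s + 1 + 47.26), with pole at s = −(1 + 47.26)/0.278 = −173.6.
τ = 1/173.6 = 0.00576 s, so 2% settling time ≈ 4τ = 0.023 s.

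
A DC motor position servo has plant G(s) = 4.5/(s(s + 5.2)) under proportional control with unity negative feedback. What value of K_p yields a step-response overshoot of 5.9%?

K_p = 3.35

From %OS = 100·exp(−πζ/√(1−ζ²)) = 5.9%, ζ = −ln(0.059)/√(π²+ln²(0.059)) = 0.6693.
Characteristic equation s² + 5.2s + 4.5K_p = 0 gives ζ = 5.2/(2√(4.5K_p)).
Setting ζ = 0.6693: √(4.5K_p) = 5.2/(2·0.6693) = 3.884, so K_p = 15.09/4.5 = 3.35.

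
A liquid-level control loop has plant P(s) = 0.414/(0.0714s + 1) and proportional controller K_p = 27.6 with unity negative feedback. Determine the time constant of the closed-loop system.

τ = 0.00575 s

Closed loop: T(s) = K_p·P/(1+K_p·P) = 11.43/(0.0714s + 1 + 11.43), with pole at s = −(1 + 11.43)/0.0714 = −174.
Closed-loop time constant τ = 1/174 = 0.00575 s.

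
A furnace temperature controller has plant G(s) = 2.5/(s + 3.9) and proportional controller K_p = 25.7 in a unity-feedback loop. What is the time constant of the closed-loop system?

τ = 0.0147 s

Closed-loop transfer function: T(s) = K_p·G(s)/(1 + K_p·G(s)) = 64.25/(s + 3.9 + 64.25) = 64.25/(s + 68.15).
Time constant τ = 1/68.15 = 0.0147 s.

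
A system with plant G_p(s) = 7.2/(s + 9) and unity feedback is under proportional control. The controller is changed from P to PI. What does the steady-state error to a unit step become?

0

The integrator makes K_pos = lim_{s→0} C(s)G(s) infinite, so e_ss = 1/(1+K_pos) = 0.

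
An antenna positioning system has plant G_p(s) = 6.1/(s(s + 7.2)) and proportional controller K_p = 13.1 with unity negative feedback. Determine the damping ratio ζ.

1 + K_p·G_p(s) = 0 gives s² + 7.2s + 79.91 = 0.
So ω_n² = 79.91 ⇒ ω_n = 8.939 rad/s, and ζ = 7.2/(2ω_n) = 0.403.

ζ = 0.403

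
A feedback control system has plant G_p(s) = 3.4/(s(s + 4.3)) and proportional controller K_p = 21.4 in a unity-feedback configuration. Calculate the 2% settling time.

T_s ≈ 1.86 s

From 1 + K_pG_p(s) = 0: s² + 4.3s + 72.76 = 0 ⇒ ω_n = 8.53, ζ = 0.2521.
2% settling time T_s ≈ 4/(ζω_n) = 4/2.15 = 1.86 s.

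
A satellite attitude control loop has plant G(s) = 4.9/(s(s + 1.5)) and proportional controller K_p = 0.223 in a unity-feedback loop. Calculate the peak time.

The closed-loop denominator s² + 1.5s + 1.093 gives ω_n = √1.093 = 1.045 and ζ = 1.5/(2ω_n) = 0.7175.
Damped frequency ω_d = ω_n√(1−ζ²) = 0.7281 rad/s, so peak time T_p = π/ω_d = 4.31 s.

T_p = 4.31 s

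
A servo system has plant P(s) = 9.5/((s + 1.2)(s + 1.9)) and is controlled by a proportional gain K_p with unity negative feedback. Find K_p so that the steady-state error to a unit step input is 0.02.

K_p = 11.8

For a type-0 loop with proportional control, e_ss = 1/(1 + K_p·P(0)).
P(0) = 4.167. Require 1/(1 + K_p·4.167) = 0.02, so 1 + 4.167·K_p = 50.
K_p = (50 − 1)/4.167 = 11.8.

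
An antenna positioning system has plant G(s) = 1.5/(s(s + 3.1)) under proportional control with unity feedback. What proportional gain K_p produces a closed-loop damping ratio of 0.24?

Closed-loop characteristic equation: s² + 3.1s + K_p·1.5 = 0.
So ω_n = √(1.5K_p) and 2ζω_n = 3.1, giving ζ = 3.1/(2√(1.5K_p)).
Setting ζ = 0.24: √(1.5K_p) = 3.1/(2·0.24) = 6.458, so K_p = 41.71/1.5 = 27.8.

K_p = 27.8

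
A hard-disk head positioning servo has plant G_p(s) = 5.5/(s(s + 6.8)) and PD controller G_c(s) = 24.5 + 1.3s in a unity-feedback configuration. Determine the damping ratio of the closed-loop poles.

Forward path: (24.5 + 1.3s)·5.5/(s(s+6.8)). The closed-loop characteristic equation is s² + (6.8 + 5.5·1.3)s + 5.5·24.5 = 0.
That is s² + 13.95s + 134.8 = 0, so ω_n = 11.61 rad/s and ζ = 13.95/(2·11.61) = 0.6009.

ζ = 0.601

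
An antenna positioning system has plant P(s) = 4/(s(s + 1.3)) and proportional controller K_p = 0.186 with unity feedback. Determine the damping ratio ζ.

1 + K_p·P(s) = 0 gives s² + 1.3s + 0.744 = 0.
So ω_n² = 0.744 ⇒ ω_n = 0.8626 rad/s, and ζ = 1.3/(2ω_n) = 0.754.

ζ = 0.754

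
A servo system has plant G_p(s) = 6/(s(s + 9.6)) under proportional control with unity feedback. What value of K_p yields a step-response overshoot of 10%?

From %OS = 100·exp(−πζ/√(1−ζ²)) = 10%, ζ = −ln(0.1)/√(π²+ln²(0.1)) = 0.5912.
Characteristic equation s² + 9.6s + 6K_p = 0 gives ζ = 9.6/(2√(6K_p)).
Setting ζ = 0.5912: √(6K_p) = 9.6/(2·0.5912) = 8.12, so K_p = 65.93/6 = 11.

K_p = 11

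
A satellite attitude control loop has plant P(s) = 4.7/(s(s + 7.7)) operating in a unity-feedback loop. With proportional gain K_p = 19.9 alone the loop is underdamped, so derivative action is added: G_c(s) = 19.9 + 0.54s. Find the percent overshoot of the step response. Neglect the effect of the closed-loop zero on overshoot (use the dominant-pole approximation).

14.1%

Forward path: (19.9 + 0.54s)·4.7/(s(s+7.7)). The closed-loop characteristic equation is s² + (7.7 + 4.7·0.54)s + 4.7·19.9 = 0.
That is s² + 10.24s + 93.53 = 0, so ω_n = 9.671 rad/s and ζ = 10.24/(2·9.671) = 0.5293.
%OS = 100·exp(−πζ/√(1−ζ²)) = 14.1%.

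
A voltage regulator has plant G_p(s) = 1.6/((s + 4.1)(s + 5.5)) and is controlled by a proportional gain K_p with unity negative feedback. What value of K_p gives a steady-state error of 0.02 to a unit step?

K_p = 691

Steady-state error for a unit step on this type-0 loop is 1/(1 + K_p·G_p(0)).
G_p(0) = 0.07095. Require 1/(1 + K_p·0.07095) = 0.02, so 1 + 0.07095·K_p = 50.
K_p = (50 − 1)/0.07095 = 691.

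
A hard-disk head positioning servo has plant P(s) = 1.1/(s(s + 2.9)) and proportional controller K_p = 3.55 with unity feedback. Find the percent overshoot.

3.36%

From 1 + K_pP(s) = 0: s² + 2.9s + 3.905 = 0 ⇒ ω_n = 1.976, ζ = 0.7338.
%OS = 100·exp(−πζ/√(1−ζ²)) = 100·exp(−π·0.7338/√0.4616) = 3.36%.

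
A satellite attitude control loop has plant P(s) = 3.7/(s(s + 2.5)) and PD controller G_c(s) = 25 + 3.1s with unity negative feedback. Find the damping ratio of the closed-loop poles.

Forward path: (25 + 3.1s)·3.7/(s(s+2.5)). The closed-loop characteristic equation is s² + (2.5 + 3.7·3.1)s + 3.7·25 = 0.
That is s² + 13.97s + 92.5 = 0, so ω_n = 9.618 rad/s and ζ = 13.97/(2·9.618) = 0.7263.

ζ = 0.726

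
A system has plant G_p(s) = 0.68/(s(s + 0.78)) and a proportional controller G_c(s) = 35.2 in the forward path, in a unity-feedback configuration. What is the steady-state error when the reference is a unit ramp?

0.0326

The loop has one pole at the origin (type 1). Velocity error constant K_v = lim_{s→0} s·G_c(s)G_p(s) = 35.2·0.68/0.78 = 30.69.
Steady-state error to a unit ramp: e_ss = 1/K_v = 0.0326.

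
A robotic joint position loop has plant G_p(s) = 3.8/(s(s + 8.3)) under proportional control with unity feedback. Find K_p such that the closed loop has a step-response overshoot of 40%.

K_p = 57.8

From %OS = 100·exp(−πζ/√(1−ζ²)) = 40%, ζ = −ln(0.4)/√(π²+ln²(0.4)) = 0.28.
Characteristic equation s² + 8.3s + 3.8K_p = 0 gives ζ = 8.3/(2√(3.8K_p)).
Setting ζ = 0.28: √(3.8K_p) = 8.3/(2·0.28) = 14.82, so K_p = 219.7/3.8 = 57.8.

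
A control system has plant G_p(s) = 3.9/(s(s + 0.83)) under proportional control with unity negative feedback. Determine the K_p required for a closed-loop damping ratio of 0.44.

K_p = 0.228

Closed-loop characteristic equation: s² + 0.83s + K_p·3.9 = 0.
So ω_n = √(3.9K_p) and 2ζω_n = 0.83, giving ζ = 0.83/(2√(3.9K_p)).
Setting ζ = 0.44: √(3.9K_p) = 0.83/(2·0.44) = 0.9432, so K_p = 0.8896/3.9 = 0.228.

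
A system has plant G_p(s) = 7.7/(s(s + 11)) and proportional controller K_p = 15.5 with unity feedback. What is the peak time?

T_p = 0.333 s

The closed-loop denominator s² + 11s + 119.4 gives ω_n = √119.4 = 10.92 and ζ = 11/(2ω_n) = 0.5034.
Damped frequency ω_d = ω_n√(1−ζ²) = 9.439 rad/s, so peak time T_p = π/ω_d = 0.333 s.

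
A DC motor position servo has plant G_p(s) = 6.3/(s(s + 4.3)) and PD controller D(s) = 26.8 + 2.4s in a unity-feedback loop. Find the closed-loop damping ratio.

Forward path: (26.8 + 2.4s)·6.3/(s(s+4.3)). The closed-loop characteristic equation is s² + (4.3 + 6.3·2.4)s + 6.3·26.8 = 0.
That is s² + 19.42s + 168.8 = 0, so ω_n = 12.99 rad/s and ζ = 19.42/(2·12.99) = 0.7473.

ζ = 0.747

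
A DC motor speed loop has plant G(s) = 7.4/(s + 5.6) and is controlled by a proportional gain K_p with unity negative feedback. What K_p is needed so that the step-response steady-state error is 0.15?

The loop is type 0, so e_ss(step) = 1/(1 + K_pos) with K_pos = K_p·G(0).
G(0) = 1.321. Require 1/(1 + K_p·1.321) = 0.15, so 1 + 1.321·K_p = 6.667.
K_p = (6.667 − 1)/1.321 = 4.29.

K_p = 4.29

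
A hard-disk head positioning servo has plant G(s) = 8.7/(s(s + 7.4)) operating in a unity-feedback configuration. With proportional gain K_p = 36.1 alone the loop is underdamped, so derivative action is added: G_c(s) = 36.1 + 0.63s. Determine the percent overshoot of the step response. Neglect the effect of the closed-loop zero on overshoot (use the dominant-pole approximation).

29.4%

Forward path: (36.1 + 0.63s)·8.7/(s(s+7.4)). The closed-loop characteristic equation is s² + (7.4 + 8.7·0.63)s + 8.7·36.1 = 0.
That is s² + 12.88s + 314.1 = 0, so ω_n = 17.72 rad/s and ζ = 12.88/(2·17.72) = 0.3634.
%OS = 100·exp(−πζ/√(1−ζ²)) = 29.4%.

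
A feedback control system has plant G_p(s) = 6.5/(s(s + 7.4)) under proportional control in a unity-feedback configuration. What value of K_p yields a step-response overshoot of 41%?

K_p = 28.3

From %OS = 100·exp(−πζ/√(1−ζ²)) = 41%, ζ = −ln(0.41)/√(π²+ln²(0.41)) = 0.273.
Characteristic equation s² + 7.4s + 6.5K_p = 0 gives ζ = 7.4/(2√(6.5K_p)).
Setting ζ = 0.273: √(6.5K_p) = 7.4/(2·0.273) = 13.55, so K_p = 183.7/6.5 = 28.3.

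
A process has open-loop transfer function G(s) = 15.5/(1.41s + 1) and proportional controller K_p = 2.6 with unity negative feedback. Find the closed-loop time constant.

Closed loop: T(s) = K_p·G/(1+K_p·G) = 40.3/(1.41s + 1 + 40.3), with pole at s = −(1 + 40.3)/1.41 = −29.29.
Closed-loop time constant τ = 1/29.29 = 0.0341 s.

τ = 0.0341 s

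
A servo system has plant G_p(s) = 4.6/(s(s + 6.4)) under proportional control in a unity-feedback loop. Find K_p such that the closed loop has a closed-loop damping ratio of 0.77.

Closed-loop characteristic equation: s² + 6.4s + K_p·4.6 = 0.
So ω_n = √(4.6K_p) and 2ζω_n = 6.4, giving ζ = 6.4/(2√(4.6K_p)).
Setting ζ = 0.77: √(4.6K_p) = 6.4/(2·0.77) = 4.156, so K_p = 17.27/4.6 = 3.75.

K_p = 3.75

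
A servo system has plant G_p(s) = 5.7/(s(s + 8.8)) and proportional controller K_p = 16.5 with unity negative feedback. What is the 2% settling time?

From 1 + K_pG_p(s) = 0: s² + 8.8s + 94.05 = 0 ⇒ ω_n = 9.698, ζ = 0.4537.
2% settling time T_s ≈ 4/(ζω_n) = 4/4.4 = 0.909 s.

T_s ≈ 0.909 s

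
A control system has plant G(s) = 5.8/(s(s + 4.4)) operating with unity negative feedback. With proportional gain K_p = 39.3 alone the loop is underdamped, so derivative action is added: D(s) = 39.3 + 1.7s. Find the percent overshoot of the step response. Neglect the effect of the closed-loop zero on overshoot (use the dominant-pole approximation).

18.6%

Forward path: (39.3 + 1.7s)·5.8/(s(s+4.4)). The closed-loop characteristic equation is s² + (4.4 + 5.8·1.7)s + 5.8·39.3 = 0.
That is s² + 14.26s + 227.9 = 0, so ω_n = 15.1 rad/s and ζ = 14.26/(2·15.1) = 0.4723.
%OS = 100·exp(−πζ/√(1−ζ²)) = 18.6%.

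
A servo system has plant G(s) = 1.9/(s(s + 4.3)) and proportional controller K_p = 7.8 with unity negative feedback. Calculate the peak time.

T_p = 0.984 s

The closed-loop denominator s² + 4.3s + 14.82 gives ω_n = √14.82 = 3.85 and ζ = 4.3/(2ω_n) = 0.5585.
Damped frequency ω_d = ω_n√(1−ζ²) = 3.193 rad/s, so peak time T_p = π/ω_d = 0.984 s.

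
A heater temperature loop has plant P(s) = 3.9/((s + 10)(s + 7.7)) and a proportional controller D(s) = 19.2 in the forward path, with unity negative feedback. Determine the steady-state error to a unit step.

0.507

The loop is type 0. Static position error constant K_pos = D(0)·P(0) = 19.2·0.05065 = 0.9725.
Steady-state error to a unit step: e_ss = 1/(1+K_pos) = 1/1.972 = 0.507.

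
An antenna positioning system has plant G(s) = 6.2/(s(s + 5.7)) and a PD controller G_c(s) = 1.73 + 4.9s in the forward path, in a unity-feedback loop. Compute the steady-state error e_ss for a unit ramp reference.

The loop has one pole at the origin (type 1). Velocity error constant K_v = lim_{s→0} s·G_c(s)G(s) = 1.73·6.2/5.7 = 1.882.
Steady-state error to a unit ramp: e_ss = 1/K_v = 0.531.

0.531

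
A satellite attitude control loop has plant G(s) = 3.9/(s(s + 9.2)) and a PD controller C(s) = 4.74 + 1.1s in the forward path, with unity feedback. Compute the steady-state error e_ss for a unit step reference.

0

The open loop C(s)G(s) has a pole at the origin (type 1), so the static position error constant is infinite and e_ss = 1/(1+∞) = 0.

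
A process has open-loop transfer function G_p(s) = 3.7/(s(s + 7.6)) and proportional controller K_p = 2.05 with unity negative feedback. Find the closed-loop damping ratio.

ζ = 1.38

With unity feedback the closed-loop characteristic equation is s² + 7.6s + 2.05·3.7 = s² + 7.6s + 7.585 = 0.
So ω_n² = 7.585 ⇒ ω_n = 2.754 rad/s, and ζ = 7.6/(2ω_n) = 1.38.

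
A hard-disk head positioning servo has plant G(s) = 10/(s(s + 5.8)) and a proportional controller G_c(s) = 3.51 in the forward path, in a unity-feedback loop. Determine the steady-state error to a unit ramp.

0.165

The loop has one pole at the origin (type 1). Velocity error constant K_v = lim_{s→0} s·G_c(s)G(s) = 3.51·10/5.8 = 6.052.
Steady-state error to a unit ramp: e_ss = 1/K_v = 0.165.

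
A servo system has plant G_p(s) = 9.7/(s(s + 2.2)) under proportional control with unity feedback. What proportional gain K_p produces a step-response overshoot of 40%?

From %OS = 100·exp(−πζ/√(1−ζ²)) = 40%, ζ = −ln(0.4)/√(π²+ln²(0.4)) = 0.28.
Characteristic equation s² + 2.2s + 9.7K_p = 0 gives ζ = 2.2/(2√(9.7K_p)).
Setting ζ = 0.28: √(9.7K_p) = 2.2/(2·0.28) = 3.929, so K_p = 15.43/9.7 = 1.59.

K_p = 1.59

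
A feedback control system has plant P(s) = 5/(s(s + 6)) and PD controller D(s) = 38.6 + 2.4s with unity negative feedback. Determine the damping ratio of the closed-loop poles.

Forward path: (38.6 + 2.4s)·5/(s(s+6)). The closed-loop characteristic equation is s² + (6 + 5·2.4)s + 5·38.6 = 0.
That is s² + 18s + 193 = 0, so ω_n = 13.89 rad/s and ζ = 18/(2·13.89) = 0.6478.

ζ = 0.648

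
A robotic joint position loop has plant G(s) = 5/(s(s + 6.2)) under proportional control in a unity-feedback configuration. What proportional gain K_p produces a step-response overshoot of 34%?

K_p = 18.2

From %OS = 100·exp(−πζ/√(1−ζ²)) = 34%, ζ = −ln(0.34)/√(π²+ln²(0.34)) = 0.3248.
Characteristic equation s² + 6.2s + 5K_p = 0 gives ζ = 6.2/(2√(5K_p)).
Setting ζ = 0.3248: √(5K_p) = 6.2/(2·0.3248) = 9.545, so K_p = 91.11/5 = 18.2.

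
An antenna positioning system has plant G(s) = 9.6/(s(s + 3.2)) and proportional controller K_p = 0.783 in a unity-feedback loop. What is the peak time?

The closed-loop denominator s² + 3.2s + 7.517 gives ω_n = √7.517 = 2.742 and ζ = 3.2/(2ω_n) = 0.5836.
Damped frequency ω_d = ω_n√(1−ζ²) = 2.226 rad/s, so peak time T_p = π/ω_d = 1.41 s.

T_p = 1.41 s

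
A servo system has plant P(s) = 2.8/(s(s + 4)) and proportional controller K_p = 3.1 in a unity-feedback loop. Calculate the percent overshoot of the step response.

5.48%

The closed-loop denominator s² + 4s + 8.68 gives ω_n = √8.68 = 2.946 and ζ = 4/(2ω_n) = 0.6788.
%OS = 100·exp(−πζ/√(1−ζ²)) = 100·exp(−π·0.6788/√0.5392) = 5.48%.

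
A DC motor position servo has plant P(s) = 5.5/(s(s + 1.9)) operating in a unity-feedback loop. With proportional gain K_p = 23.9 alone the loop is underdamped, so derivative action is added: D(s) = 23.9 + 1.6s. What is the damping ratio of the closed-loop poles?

Forward path: (23.9 + 1.6s)·5.5/(s(s+1.9)). The closed-loop characteristic equation is s² + (1.9 + 5.5·1.6)s + 5.5·23.9 = 0.
That is s² + 10.7s + 131.4 = 0, so ω_n = 11.47 rad/s and ζ = 10.7/(2·11.47) = 0.4666.

ζ = 0.467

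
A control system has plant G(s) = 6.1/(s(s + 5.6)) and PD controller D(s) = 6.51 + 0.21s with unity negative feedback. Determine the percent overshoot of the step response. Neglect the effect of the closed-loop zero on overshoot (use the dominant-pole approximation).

12.9%

Forward path: (6.51 + 0.21s)·6.1/(s(s+5.6)). The closed-loop characteristic equation is s² + (5.6 + 6.1·0.21)s + 6.1·6.51 = 0.
That is s² + 6.881s + 39.71 = 0, so ω_n = 6.302 rad/s and ζ = 6.881/(2·6.302) = 0.546.
%OS = 100·exp(−πζ/√(1−ζ²)) = 12.9%.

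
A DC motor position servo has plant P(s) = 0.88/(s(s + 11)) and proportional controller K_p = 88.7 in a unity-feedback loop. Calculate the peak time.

T_p = 0.454 s

From 1 + K_pP(s) = 0: s² + 11s + 78.06 = 0 ⇒ ω_n = 8.835, ζ = 0.6225.
Damped frequency ω_d = ω_n√(1−ζ²) = 6.914 rad/s, so peak time T_p = π/ω_d = 0.454 s.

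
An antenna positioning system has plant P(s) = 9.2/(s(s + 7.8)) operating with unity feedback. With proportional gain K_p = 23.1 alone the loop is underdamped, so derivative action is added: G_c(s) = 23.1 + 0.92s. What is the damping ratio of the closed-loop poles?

Forward path: (23.1 + 0.92s)·9.2/(s(s+7.8)). The closed-loop characteristic equation is s² + (7.8 + 9.2·0.92)s + 9.2·23.1 = 0.
That is s² + 16.26s + 212.5 = 0, so ω_n = 14.58 rad/s and ζ = 16.26/(2·14.58) = 0.5578.

ζ = 0.558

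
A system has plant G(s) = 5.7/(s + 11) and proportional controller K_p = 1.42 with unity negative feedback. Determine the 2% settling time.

T_s ≈ 0.209 s

Closed-loop transfer function: T(s) = K_p·G(s)/(1 + K_p·G(s)) = 8.094/(s + 11 + 8.094) = 8.094/(s + 19.09).
Time constant τ = 1/19.09 = 0.05237 s, so the 2% settling time is about 4τ = 0.209 s.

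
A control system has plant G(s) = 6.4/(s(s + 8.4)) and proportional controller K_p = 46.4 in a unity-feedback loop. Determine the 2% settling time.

Closed-loop characteristic equation: s² + 8.4s + 297 = 0, so ω_n = 17.23 rad/s and ζ = 8.4/(2·17.23) = 0.2437.
2% settling time T_s ≈ 4/(ζω_n) = 4/4.2 = 0.952 s.

T_s ≈ 0.952 s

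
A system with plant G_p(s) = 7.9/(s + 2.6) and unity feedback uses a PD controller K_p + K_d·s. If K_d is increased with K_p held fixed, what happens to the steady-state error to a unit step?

unchanged

K_d affects only the transient (the s-coefficient); the DC loop gain, and hence e_ss, depends only on K_p.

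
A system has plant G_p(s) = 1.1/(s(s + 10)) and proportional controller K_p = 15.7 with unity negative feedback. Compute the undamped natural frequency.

ω_n = 4.16 rad/s

With unity feedback the closed-loop characteristic equation is s² + 10s + 15.7·1.1 = s² + 10s + 17.27 = 0.
Matching s² + 2ζω_n s + ω_n²: ω_n = √17.27 = 4.156 rad/s and 2ζω_n = 10, so ζ = 10/(2·4.156) = 1.2.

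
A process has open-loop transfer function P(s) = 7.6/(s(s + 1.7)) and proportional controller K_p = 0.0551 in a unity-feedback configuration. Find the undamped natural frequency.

The closed-loop denominator is s(s+1.7) + 0.0551·7.6 = s² + 1.7s + 0.4188.
Matching s² + 2ζω_n s + ω_n²: ω_n = √0.4188 = 0.6471 rad/s and 2ζω_n = 1.7, so ζ = 1.7/(2·0.6471) = 1.31.

ω_n = 0.647 rad/s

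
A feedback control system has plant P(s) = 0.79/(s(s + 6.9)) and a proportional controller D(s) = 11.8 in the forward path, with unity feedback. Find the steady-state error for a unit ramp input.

0.74

The loop has one pole at the origin (type 1). Velocity error constant K_v = lim_{s→0} s·D(s)P(s) = 11.8·0.79/6.9 = 1.351.
Steady-state error to a unit ramp: e_ss = 1/K_v = 0.74.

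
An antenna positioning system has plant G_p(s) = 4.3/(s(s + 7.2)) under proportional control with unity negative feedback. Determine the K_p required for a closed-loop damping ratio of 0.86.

Closed-loop characteristic equation: s² + 7.2s + K_p·4.3 = 0.
So ω_n = √(4.3K_p) and 2ζω_n = 7.2, giving ζ = 7.2/(2√(4.3K_p)).
Setting ζ = 0.86: √(4.3K_p) = 7.2/(2·0.86) = 4.186, so K_p = 17.52/4.3 = 4.08.

K_p = 4.08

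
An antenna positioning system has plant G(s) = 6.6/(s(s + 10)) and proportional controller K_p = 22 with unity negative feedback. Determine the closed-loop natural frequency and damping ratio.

ω_n = 12 rad/s, ζ = 0.415

The closed-loop denominator is s(s+10) + 22·6.6 = s² + 10s + 145.2.
So ω_n² = 145.2 ⇒ ω_n = 12.05 rad/s, and ζ = 10/(2ω_n) = 0.415.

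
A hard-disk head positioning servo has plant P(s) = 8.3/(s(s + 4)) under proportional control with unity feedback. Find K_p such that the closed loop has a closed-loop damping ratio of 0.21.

Closed-loop characteristic equation: s² + 4s + K_p·8.3 = 0.
So ω_n = √(8.3K_p) and 2ζω_n = 4, giving ζ = 4/(2√(8.3K_p)).
Setting ζ = 0.21: √(8.3K_p) = 4/(2·0.21) = 9.524, so K_p = 90.7/8.3 = 10.9.

K_p = 10.9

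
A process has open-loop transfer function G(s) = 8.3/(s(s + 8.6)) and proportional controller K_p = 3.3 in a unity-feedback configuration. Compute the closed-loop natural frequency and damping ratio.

1 + K_p·G(s) = 0 gives s² + 8.6s + 27.39 = 0.
So ω_n² = 27.39 ⇒ ω_n = 5.234 rad/s, and ζ = 8.6/(2ω_n) = 0.822.

ω_n = 5.23 rad/s, ζ = 0.822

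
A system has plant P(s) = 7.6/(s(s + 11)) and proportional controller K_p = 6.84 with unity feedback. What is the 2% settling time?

From 1 + K_pP(s) = 0: s² + 11s + 51.98 = 0 ⇒ ω_n = 7.21, ζ = 0.7628.
2% settling time T_s ≈ 4/(ζω_n) = 4/5.5 = 0.727 s.

T_s ≈ 0.727 s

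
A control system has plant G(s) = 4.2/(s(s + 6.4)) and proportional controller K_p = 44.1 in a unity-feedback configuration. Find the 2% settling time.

From 1 + K_pG(s) = 0: s² + 6.4s + 185.2 = 0 ⇒ ω_n = 13.61, ζ = 0.2351.
2% settling time T_s ≈ 4/(ζω_n) = 4/3.2 = 1.25 s.

T_s ≈ 1.25 s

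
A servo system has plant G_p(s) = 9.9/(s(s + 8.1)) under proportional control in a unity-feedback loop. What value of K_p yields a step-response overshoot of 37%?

From %OS = 100·exp(−πζ/√(1−ζ²)) = 37%, ζ = −ln(0.37)/√(π²+ln²(0.37)) = 0.3017.
Characteristic equation s² + 8.1s + 9.9K_p = 0 gives ζ = 8.1/(2√(9.9K_p)).
Setting ζ = 0.3017: √(9.9K_p) = 8.1/(2·0.3017) = 13.42, so K_p = 180.2/9.9 = 18.2.

K_p = 18.2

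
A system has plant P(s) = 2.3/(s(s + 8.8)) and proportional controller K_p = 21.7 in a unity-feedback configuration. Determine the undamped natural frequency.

ω_n = 7.06 rad/s

With unity feedback the closed-loop characteristic equation is s² + 8.8s + 21.7·2.3 = s² + 8.8s + 49.91 = 0.
Matching s² + 2ζω_n s + ω_n²: ω_n = √49.91 = 7.065 rad/s and 2ζω_n = 8.8, so ζ = 8.8/(2·7.065) = 0.623.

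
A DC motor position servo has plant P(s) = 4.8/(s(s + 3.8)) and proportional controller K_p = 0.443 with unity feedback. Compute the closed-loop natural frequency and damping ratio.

ω_n = 1.46 rad/s, ζ = 1.3

The closed-loop denominator is s(s+3.8) + 0.443·4.8 = s² + 3.8s + 2.126.
So ω_n² = 2.126 ⇒ ω_n = 1.458 rad/s, and ζ = 3.8/(2ω_n) = 1.3.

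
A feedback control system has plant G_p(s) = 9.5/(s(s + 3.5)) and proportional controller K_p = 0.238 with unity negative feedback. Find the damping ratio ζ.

ζ = 1.16

With unity feedback the closed-loop characteristic equation is s² + 3.5s + 0.238·9.5 = s² + 3.5s + 2.261 = 0.
Matching s² + 2ζω_n s + ω_n²: ω_n = √2.261 = 1.504 rad/s and 2ζω_n = 3.5, so ζ = 3.5/(2·1.504) = 1.16.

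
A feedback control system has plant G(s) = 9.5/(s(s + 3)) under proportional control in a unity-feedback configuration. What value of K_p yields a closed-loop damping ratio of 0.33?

K_p = 2.17

Closed-loop characteristic equation: s² + 3s + K_p·9.5 = 0.
So ω_n = √(9.5K_p) and 2ζω_n = 3, giving ζ = 3/(2√(9.5K_p)).
Setting ζ = 0.33: √(9.5K_p) = 3/(2·0.33) = 4.545, so K_p = 20.66/9.5 = 2.17.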